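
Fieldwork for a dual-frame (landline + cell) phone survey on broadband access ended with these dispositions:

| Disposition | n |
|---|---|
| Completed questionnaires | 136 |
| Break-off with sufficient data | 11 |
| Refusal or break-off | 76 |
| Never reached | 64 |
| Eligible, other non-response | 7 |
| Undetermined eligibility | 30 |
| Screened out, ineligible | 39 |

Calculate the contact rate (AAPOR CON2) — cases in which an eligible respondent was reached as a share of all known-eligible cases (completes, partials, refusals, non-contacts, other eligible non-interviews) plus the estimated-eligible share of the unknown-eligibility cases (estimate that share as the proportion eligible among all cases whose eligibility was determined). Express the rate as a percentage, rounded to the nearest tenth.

71.8%

Top → 136 + 11 + 76 + 7 = 230
Eligible (known) → 136 + 11 + 76 + 64 + 7 = 294
e = 294 / (294 + 39) = 294 / 333 = 0.8829
Estimated eligible among unknowns → 0.8829 × 30 = 26.49
Denominator → 294 + 26.49 = 320.49
CON2 = 230 / 320.49 = 0.7177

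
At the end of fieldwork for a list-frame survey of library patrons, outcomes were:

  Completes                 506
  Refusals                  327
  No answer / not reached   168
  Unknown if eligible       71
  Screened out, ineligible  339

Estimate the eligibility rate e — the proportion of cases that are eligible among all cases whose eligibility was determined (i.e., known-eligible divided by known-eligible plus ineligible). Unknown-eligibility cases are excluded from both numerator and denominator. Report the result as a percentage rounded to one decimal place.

Eligible (known) → 506 + 327 + 168 = 1001
e = 1001 / (1001 + 339) = 1001 / 1340 = 0.7470

74.7%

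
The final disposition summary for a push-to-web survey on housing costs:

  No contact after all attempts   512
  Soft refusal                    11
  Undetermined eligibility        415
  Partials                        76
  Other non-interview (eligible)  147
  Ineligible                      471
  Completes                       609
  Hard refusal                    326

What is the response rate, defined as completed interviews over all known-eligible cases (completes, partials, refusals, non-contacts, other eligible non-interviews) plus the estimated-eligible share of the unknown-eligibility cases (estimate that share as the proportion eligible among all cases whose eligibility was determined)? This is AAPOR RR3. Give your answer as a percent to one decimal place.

30.4%

Declined to participate = 326 + 11 = 337
Num → 609
Known eligible → 609 + 76 + 337 + 512 + 147 = 1681
e = 1681 / (1681 + 471) = 1681 / 2152 = 0.7811
e × U → 0.7811 × 415 = 324.16
Denominator → 1681 + 324.16 = 2005.16
RR3 = 609 / 2005.16 = 0.3037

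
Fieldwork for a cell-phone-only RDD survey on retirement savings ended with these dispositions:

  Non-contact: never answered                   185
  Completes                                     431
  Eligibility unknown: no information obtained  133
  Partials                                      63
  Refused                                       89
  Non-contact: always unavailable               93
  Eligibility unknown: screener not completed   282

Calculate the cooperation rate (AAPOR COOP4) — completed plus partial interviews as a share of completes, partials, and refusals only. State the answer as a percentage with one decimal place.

Non-contacts = 185 + 93 = 278
Undetermined eligibility = 282 + 133 = 415
Top: 431 + 63 = 494
Denominator: 431 + 63 + 89 = 583
COOP4 = 494 / 583 = 0.8473

84.7%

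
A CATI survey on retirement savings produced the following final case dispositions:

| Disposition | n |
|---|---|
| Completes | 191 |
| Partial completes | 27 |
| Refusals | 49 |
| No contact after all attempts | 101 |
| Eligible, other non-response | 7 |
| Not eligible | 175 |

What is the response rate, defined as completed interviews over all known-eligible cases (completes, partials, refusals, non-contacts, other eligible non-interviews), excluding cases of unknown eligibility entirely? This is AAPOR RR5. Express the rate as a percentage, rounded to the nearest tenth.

Top: 191
Denom: 191 + 27 + 49 + 101 + 7 = 375
RR5 = 191 / 375 = 0.5093

50.9%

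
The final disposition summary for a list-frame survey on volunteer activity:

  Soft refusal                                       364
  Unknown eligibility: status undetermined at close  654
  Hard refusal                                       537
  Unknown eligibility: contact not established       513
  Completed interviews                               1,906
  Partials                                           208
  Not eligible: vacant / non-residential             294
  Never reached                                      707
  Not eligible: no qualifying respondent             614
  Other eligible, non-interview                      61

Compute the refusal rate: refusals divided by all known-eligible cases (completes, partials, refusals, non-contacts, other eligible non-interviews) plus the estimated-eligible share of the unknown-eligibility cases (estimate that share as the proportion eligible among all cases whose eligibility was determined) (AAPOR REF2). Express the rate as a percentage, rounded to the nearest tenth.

Refusals = 537 + 364 = 901
Unknown if eligible = 513 + 654 = 1167
Not eligible = 614 + 294 = 908
Numerator → 901
Known eligible → 1906 + 208 + 901 + 707 + 61 = 3783
e = 3783 / (3783 + 908) = 3783 / 4691 = 0.8064
Eligible share of unknowns → 0.8064 × 1167 = 941.07
Denom → 3783 + 941.07 = 4724.07
REF2 = 901 / 4724.07 = 0.1907

19.1%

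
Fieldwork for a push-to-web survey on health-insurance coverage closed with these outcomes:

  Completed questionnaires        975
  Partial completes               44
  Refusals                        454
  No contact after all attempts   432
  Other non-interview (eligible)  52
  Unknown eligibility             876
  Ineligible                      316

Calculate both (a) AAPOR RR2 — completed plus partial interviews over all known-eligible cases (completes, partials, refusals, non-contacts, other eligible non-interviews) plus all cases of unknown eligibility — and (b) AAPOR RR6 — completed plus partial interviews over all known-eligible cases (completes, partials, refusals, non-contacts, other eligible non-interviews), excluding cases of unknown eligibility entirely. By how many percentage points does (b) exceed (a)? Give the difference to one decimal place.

16.1

Numerator: 975 + 44 = 1019
Denominator: 975 + 44 + 454 + 432 + 52 + 876 = 2833
RR2 = 1019 / 2833 = 0.3597
Denominator: 975 + 44 + 454 + 432 + 52 = 1957
RR6 = 1019 / 1957 = 0.5207
Difference = 52.07 − 35.97 = 16.10 percentage points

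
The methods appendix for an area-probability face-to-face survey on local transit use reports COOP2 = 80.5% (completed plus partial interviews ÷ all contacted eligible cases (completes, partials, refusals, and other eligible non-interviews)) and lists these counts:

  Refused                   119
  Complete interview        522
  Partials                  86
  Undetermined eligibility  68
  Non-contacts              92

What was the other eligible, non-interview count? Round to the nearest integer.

Top → 522 + 86 = 608
COOP2 = 608 / D = 0.805
D = 608 / 0.805 = 755.3
Rest of base = 727
other eligible, non-interview = 755.3 − 727 ≈ 28

28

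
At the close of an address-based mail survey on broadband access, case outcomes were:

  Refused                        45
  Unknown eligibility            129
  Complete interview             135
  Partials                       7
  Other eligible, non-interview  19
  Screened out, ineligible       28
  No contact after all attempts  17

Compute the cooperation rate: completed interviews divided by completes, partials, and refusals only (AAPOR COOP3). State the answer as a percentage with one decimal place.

Top = 135
Denominator = 135 + 7 + 45 = 187
COOP3 = 135 / 187 = 0.7219

72.2%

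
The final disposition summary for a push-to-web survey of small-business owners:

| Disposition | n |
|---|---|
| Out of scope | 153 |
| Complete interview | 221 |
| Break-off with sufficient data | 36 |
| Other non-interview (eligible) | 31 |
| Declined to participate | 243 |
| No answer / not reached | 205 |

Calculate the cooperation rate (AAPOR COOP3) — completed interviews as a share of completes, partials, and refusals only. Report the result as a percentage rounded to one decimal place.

Top: 221
Denominator: 221 + 36 + 243 = 500
COOP3 = 221 / 500 = 0.4420

44.2%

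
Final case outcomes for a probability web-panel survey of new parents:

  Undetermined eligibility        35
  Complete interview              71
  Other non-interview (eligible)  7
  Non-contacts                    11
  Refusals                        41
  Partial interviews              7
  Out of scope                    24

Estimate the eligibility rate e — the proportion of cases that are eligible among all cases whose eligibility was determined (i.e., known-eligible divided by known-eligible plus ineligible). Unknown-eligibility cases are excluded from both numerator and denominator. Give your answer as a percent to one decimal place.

85.1%

Eligible (known) → 71 + 7 + 41 + 11 + 7 = 137
e = 137 / (137 + 24) = 137 / 161 = 0.8509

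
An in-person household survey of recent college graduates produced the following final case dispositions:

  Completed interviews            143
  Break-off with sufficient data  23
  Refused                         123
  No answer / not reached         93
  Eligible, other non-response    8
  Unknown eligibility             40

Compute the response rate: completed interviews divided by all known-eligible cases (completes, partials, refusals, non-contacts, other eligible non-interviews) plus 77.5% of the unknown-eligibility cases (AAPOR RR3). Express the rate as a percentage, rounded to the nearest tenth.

34.0%

Numerator → 143
Determined eligible → 143 + 23 + 123 + 93 + 8 = 390
e × U → 0.7750 × 40 = 31.00
Denom → 390 + 31.00 = 421.00
RR3 = 143 / 421.00 = 0.3397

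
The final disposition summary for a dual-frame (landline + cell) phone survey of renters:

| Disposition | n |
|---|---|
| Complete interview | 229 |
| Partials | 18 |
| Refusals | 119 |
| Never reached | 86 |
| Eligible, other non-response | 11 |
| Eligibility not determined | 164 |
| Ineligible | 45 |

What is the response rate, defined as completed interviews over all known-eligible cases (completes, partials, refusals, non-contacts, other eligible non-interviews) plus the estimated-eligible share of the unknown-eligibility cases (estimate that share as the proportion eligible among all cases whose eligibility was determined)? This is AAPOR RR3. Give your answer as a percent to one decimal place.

Top = 229
Eligible (known) = 229 + 18 + 119 + 86 + 11 = 463
e = 463 / (463 + 45) = 463 / 508 = 0.9114
Estimated eligible among unknowns = 0.9114 × 164 = 149.47
Denom = 463 + 149.47 = 612.47
RR3 = 229 / 612.47 = 0.3739

37.4%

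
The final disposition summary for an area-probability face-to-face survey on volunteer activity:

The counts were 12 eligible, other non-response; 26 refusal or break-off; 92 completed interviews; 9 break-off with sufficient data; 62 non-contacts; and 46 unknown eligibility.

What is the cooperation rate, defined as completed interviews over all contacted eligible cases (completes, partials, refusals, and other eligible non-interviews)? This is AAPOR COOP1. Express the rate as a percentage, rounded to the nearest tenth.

66.2%

Numerator → 92
Base → 92 + 9 + 26 + 12 = 139
COOP1 = 92 / 139 = 0.6619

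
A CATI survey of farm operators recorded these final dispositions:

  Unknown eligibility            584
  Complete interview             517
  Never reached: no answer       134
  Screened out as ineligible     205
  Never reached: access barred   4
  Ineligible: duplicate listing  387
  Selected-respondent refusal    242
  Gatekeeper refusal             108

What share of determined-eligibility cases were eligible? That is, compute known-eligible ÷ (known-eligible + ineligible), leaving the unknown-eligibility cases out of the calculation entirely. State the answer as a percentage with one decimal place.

62.9%

Refused = 108 + 242 = 350
No answer / not reached = 134 + 4 = 138
Screened out, ineligible = 205 + 387 = 592
Eligible (known): 517 + 350 + 138 = 1005
e = 1005 / (1005 + 592) = 1005 / 1597 = 0.6293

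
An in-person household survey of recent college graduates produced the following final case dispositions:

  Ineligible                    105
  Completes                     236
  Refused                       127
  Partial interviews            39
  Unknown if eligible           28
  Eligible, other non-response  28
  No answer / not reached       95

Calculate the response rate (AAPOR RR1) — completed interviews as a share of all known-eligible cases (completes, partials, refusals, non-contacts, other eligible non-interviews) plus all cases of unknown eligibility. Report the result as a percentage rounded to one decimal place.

Numerator = 236
Denom = 236 + 39 + 127 + 95 + 28 + 28 = 553
RR1 = 236 / 553 = 0.4268

42.7%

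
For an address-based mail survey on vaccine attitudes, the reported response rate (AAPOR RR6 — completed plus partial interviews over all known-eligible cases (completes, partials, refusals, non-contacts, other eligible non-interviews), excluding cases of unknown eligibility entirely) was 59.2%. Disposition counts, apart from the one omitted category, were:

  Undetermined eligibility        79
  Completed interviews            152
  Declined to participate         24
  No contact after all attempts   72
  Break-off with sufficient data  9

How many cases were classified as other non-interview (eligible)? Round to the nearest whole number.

15

Numerator = 152 + 9 = 161
RR6 = 161 / D = 0.592
D = 161 / 0.592 = 272.0
Remaining denominator categories sum to 257
other non-interview (eligible) = 272.0 − 257 ≈ 15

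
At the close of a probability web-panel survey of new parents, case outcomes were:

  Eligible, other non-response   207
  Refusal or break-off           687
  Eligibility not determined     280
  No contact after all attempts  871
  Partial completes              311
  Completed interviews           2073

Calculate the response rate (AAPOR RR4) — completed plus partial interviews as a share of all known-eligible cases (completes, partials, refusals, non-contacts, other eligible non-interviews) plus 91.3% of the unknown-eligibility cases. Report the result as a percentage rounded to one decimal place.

54.1%

Top: 2073 + 311 = 2384
Known eligible: 2073 + 311 + 687 + 871 + 207 = 4149
Eligible share of unknowns: 0.9130 × 280 = 255.64
Base: 4149 + 255.64 = 4404.64
RR4 = 2384 / 4404.64 = 0.5412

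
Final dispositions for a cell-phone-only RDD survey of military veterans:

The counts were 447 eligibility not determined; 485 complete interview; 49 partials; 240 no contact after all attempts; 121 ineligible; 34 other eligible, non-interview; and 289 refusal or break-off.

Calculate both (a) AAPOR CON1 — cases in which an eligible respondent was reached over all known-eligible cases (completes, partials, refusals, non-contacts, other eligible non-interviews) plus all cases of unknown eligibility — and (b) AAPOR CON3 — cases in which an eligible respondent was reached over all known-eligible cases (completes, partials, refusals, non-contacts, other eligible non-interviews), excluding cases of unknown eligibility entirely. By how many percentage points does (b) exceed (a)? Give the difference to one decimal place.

Numerator → 485 + 49 + 289 + 34 = 857
Base → 485 + 49 + 289 + 240 + 34 + 447 = 1544
CON1 = 857 / 1544 = 0.5551
Base → 485 + 49 + 289 + 240 + 34 = 1097
CON3 = 857 / 1097 = 0.7812
Difference = 78.12 − 55.51 = 22.61 percentage points

22.6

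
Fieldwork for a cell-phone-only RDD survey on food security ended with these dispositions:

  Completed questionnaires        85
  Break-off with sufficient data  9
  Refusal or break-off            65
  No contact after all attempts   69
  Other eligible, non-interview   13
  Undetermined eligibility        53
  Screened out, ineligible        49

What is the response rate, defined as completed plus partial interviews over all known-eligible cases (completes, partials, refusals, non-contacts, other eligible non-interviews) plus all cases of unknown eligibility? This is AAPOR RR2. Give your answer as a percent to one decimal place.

Top → 85 + 9 = 94
Denom → 85 + 9 + 65 + 69 + 13 + 53 = 294
RR2 = 94 / 294 = 0.3197

32.0%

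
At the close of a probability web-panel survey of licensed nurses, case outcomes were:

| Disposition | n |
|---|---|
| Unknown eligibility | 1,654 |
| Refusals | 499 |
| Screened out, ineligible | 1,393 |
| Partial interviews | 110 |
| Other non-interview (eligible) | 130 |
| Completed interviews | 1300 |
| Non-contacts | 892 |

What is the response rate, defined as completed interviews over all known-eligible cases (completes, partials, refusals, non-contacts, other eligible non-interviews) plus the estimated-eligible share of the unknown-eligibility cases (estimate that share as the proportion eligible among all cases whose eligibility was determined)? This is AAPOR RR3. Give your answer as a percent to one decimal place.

Numerator = 1300
Eligible (known) = 1300 + 110 + 499 + 892 + 130 = 2931
e = 2931 / (2931 + 1393) = 2931 / 4324 = 0.6778
Eligible share of unknowns = 0.6778 × 1654 = 1121.08
Denominator = 2931 + 1121.08 = 4052.08
RR3 = 1300 / 4052.08 = 0.3208

32.1%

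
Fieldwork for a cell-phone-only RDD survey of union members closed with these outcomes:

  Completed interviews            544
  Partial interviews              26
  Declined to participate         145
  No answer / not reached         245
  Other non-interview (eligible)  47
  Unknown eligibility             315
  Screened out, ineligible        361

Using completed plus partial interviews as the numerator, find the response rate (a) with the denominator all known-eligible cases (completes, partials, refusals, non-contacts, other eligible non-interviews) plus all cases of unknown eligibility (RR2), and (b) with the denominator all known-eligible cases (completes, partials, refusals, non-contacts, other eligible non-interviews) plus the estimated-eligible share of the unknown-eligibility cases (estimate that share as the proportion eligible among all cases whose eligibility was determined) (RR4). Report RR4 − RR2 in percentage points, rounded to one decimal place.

Top = 544 + 26 = 570
Denominator = 544 + 26 + 145 + 245 + 47 + 315 = 1322
RR2 = 570 / 1322 = 0.4312
Determined eligible = 544 + 26 + 145 + 245 + 47 = 1007
e = 1007 / (1007 + 361) = 1007 / 1368 = 0.7361
Estimated eligible among unknowns = 0.7361 × 315 = 231.87
Denominator = 1007 + 231.87 = 1238.87
RR4 = 570 / 1238.87 = 0.4601
Difference = 46.01 − 43.12 = 2.89 percentage points

2.9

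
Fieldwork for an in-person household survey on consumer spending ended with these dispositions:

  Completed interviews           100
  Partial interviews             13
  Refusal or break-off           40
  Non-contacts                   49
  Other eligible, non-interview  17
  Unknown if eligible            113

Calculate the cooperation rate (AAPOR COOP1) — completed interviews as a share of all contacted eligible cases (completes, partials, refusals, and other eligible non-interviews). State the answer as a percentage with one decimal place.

Numerator → 100
Base → 100 + 13 + 40 + 17 = 170
COOP1 = 100 / 170 = 0.5882

58.8%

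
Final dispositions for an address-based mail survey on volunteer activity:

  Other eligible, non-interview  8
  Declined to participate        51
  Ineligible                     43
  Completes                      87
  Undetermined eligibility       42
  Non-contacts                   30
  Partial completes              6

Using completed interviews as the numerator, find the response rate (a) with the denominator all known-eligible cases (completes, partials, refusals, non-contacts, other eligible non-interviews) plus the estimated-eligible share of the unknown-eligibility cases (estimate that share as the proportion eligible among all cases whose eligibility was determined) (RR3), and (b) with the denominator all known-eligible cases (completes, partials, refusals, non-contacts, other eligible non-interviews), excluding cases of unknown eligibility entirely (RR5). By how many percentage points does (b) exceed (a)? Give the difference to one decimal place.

Num → 87
Determined eligible → 87 + 6 + 51 + 30 + 8 = 182
e = 182 / (182 + 43) = 182 / 225 = 0.8089
e × U → 0.8089 × 42 = 33.97
Denominator → 182 + 33.97 = 215.97
RR3 = 87 / 215.97 = 0.4028
Denominator → 87 + 6 + 51 + 30 + 8 = 182
RR5 = 87 / 182 = 0.4780
Difference = 47.80 − 40.28 = 7.52 percentage points

7.5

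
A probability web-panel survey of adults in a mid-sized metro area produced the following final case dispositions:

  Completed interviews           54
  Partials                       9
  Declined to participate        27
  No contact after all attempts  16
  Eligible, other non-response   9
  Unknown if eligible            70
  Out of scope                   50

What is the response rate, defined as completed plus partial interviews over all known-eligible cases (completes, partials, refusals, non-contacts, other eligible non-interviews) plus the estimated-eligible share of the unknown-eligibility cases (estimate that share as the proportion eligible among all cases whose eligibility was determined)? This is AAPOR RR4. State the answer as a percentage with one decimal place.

Top → 54 + 9 = 63
Determined eligible → 54 + 9 + 27 + 16 + 9 = 115
e = 115 / (115 + 50) = 115 / 165 = 0.6970
Estimated eligible among unknowns → 0.6970 × 70 = 48.79
Base → 115 + 48.79 = 163.79
RR4 = 63 / 163.79 = 0.3846

38.5%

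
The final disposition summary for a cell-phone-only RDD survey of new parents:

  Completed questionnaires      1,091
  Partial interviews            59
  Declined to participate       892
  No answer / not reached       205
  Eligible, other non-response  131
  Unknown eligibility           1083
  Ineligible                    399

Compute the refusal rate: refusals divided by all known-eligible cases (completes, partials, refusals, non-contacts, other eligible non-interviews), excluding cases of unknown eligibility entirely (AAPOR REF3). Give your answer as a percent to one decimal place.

Num: 892
Denom: 1091 + 59 + 892 + 205 + 131 = 2378
REF3 = 892 / 2378 = 0.3751

37.5%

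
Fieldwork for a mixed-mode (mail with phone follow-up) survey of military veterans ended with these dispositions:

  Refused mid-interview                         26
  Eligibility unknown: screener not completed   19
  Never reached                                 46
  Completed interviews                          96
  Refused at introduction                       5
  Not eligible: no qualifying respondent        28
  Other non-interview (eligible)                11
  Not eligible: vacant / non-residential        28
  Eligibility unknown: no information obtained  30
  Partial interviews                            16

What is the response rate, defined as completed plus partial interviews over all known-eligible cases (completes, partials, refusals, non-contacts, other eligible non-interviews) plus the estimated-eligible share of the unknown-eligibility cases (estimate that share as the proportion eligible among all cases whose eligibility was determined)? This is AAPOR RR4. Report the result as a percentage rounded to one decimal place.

Refusal or break-off = 5 + 26 = 31
Eligibility not determined = 19 + 30 = 49
Not eligible = 28 + 28 = 56
Num: 96 + 16 = 112
Determined eligible: 96 + 16 + 31 + 46 + 11 = 200
e = 200 / (200 + 56) = 200 / 256 = 0.7812
Estimated eligible among unknowns: 0.7812 × 49 = 38.28
Denominator: 200 + 38.28 = 238.28
RR4 = 112 / 238.28 = 0.4700

47.0%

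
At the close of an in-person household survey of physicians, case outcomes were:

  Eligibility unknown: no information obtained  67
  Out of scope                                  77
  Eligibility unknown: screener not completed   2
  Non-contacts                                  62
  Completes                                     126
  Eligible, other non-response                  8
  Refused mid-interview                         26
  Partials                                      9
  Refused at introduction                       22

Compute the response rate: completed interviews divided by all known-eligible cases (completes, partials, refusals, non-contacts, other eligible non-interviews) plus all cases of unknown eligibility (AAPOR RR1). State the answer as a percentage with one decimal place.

39.1%

Refusal or break-off = 22 + 26 = 48
Undetermined eligibility = 2 + 67 = 69
Num → 126
Denominator → 126 + 9 + 48 + 62 + 8 + 69 = 322
RR1 = 126 / 322 = 0.3913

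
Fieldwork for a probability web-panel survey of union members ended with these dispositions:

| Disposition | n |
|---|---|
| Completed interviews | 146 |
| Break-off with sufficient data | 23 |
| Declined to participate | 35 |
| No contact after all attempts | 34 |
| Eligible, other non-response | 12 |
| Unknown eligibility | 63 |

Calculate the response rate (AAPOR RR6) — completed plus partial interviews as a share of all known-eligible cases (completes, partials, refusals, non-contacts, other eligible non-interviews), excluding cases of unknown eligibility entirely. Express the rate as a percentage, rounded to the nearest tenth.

Numerator → 146 + 23 = 169
Denominator → 146 + 23 + 35 + 34 + 12 = 250
RR6 = 169 / 250 = 0.6760

67.6%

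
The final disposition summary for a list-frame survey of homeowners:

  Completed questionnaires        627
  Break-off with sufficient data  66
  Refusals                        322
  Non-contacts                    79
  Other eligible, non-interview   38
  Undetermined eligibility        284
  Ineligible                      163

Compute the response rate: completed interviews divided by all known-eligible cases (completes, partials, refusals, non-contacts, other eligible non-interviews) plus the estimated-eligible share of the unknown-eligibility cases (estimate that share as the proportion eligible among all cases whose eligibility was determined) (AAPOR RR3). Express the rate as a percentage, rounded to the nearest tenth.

Top: 627
Eligible (known): 627 + 66 + 322 + 79 + 38 = 1132
e = 1132 / (1132 + 163) = 1132 / 1295 = 0.8741
e × U: 0.8741 × 284 = 248.24
Denom: 1132 + 248.24 = 1380.24
RR3 = 627 / 1380.24 = 0.4543

45.4%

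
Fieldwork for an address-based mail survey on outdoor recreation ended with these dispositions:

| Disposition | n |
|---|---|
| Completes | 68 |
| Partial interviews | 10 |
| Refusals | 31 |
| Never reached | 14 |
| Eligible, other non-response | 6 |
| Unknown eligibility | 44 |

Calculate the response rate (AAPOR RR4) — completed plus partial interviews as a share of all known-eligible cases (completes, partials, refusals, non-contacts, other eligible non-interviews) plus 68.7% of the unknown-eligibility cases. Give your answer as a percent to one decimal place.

Numerator: 68 + 10 = 78
Determined eligible: 68 + 10 + 31 + 14 + 6 = 129
Eligible share of unknowns: 0.6870 × 44 = 30.23
Base: 129 + 30.23 = 159.23
RR4 = 78 / 159.23 = 0.4899

49.0%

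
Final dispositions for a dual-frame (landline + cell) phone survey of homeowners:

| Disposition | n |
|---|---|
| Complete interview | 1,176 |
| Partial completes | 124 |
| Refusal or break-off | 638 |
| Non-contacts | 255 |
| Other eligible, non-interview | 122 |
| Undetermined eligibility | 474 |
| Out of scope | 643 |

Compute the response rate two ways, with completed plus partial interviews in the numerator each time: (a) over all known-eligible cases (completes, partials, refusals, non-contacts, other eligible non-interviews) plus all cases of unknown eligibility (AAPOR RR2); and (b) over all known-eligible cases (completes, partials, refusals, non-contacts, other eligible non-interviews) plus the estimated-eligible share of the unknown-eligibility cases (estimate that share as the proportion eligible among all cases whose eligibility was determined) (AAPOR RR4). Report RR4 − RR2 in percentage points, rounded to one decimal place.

Top = 1176 + 124 = 1300
Denominator = 1176 + 124 + 638 + 255 + 122 + 474 = 2789
RR2 = 1300 / 2789 = 0.4661
Eligible (known) = 1176 + 124 + 638 + 255 + 122 = 2315
e = 2315 / (2315 + 643) = 2315 / 2958 = 0.7826
Estimated eligible among unknowns = 0.7826 × 474 = 370.95
Denominator = 2315 + 370.95 = 2685.95
RR4 = 1300 / 2685.95 = 0.4840
Difference = 48.40 − 46.61 = 1.79 percentage points

1.8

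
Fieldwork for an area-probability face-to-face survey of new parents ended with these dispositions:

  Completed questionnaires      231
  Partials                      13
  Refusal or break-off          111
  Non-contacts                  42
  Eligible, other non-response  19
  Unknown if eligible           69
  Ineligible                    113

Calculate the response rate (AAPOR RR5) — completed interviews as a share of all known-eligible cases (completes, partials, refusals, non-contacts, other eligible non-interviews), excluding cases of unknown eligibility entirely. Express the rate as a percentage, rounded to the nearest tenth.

55.5%

Num: 231
Denom: 231 + 13 + 111 + 42 + 19 = 416
RR5 = 231 / 416 = 0.5553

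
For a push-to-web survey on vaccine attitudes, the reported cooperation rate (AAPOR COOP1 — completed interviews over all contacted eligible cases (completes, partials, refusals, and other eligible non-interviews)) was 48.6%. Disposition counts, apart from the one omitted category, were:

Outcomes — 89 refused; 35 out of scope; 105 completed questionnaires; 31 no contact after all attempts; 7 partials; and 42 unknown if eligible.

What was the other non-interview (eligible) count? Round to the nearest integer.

15

COOP1 = 105 / D = 0.486
D = 105 / 0.486 = 216.0
Rest of base = 201
other non-interview (eligible) = 216.0 − 201 ≈ 15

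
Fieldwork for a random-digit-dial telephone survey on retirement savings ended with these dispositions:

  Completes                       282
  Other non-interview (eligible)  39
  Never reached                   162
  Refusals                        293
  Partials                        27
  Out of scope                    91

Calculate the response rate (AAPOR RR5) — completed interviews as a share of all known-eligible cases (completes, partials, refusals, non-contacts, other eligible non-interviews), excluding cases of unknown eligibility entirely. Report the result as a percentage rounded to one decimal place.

35.1%

Top = 282
Base = 282 + 27 + 293 + 162 + 39 = 803
RR5 = 282 / 803 = 0.3512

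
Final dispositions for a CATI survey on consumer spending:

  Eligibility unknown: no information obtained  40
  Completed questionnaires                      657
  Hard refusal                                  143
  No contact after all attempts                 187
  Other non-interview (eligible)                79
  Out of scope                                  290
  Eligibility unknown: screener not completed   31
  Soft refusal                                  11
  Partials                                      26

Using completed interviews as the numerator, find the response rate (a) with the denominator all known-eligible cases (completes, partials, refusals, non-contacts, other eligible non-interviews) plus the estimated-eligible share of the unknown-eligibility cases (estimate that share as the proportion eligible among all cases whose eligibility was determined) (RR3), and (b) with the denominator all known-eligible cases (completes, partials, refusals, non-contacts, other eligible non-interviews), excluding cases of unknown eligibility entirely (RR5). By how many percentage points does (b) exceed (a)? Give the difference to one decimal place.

2.9

Refusals = 143 + 11 = 154
Unknown eligibility = 31 + 40 = 71
Num: 657
Determined eligible: 657 + 26 + 154 + 187 + 79 = 1103
e = 1103 / (1103 + 290) = 1103 / 1393 = 0.7918
Estimated eligible among unknowns: 0.7918 × 71 = 56.22
Denominator: 1103 + 56.22 = 1159.22
RR3 = 657 / 1159.22 = 0.5668
Denominator: 657 + 26 + 154 + 187 + 79 = 1103
RR5 = 657 / 1103 = 0.5956
Difference = 59.56 − 56.68 = 2.88 percentage points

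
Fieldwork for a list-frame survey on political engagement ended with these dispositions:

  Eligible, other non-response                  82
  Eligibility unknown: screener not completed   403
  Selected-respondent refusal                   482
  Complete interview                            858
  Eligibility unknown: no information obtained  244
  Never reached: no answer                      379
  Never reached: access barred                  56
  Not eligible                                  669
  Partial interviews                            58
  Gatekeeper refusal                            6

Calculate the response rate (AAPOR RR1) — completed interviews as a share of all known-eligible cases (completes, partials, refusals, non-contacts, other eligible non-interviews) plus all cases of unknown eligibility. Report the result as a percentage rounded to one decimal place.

33.4%

Declined to participate = 6 + 482 = 488
Never reached = 379 + 56 = 435
Unknown eligibility = 403 + 244 = 647
Top = 858
Base = 858 + 58 + 488 + 435 + 82 + 647 = 2568
RR1 = 858 / 2568 = 0.3341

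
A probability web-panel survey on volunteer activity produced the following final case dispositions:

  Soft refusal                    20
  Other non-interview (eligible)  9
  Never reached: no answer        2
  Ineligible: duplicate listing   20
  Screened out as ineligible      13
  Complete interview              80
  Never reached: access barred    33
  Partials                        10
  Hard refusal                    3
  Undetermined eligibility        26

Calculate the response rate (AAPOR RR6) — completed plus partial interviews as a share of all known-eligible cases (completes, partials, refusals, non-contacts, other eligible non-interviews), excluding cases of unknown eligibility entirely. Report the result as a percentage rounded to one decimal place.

Refused = 3 + 20 = 23
Never reached = 2 + 33 = 35
Out of scope = 13 + 20 = 33
Num → 80 + 10 = 90
Base → 80 + 10 + 23 + 35 + 9 = 157
RR6 = 90 / 157 = 0.5732

57.3%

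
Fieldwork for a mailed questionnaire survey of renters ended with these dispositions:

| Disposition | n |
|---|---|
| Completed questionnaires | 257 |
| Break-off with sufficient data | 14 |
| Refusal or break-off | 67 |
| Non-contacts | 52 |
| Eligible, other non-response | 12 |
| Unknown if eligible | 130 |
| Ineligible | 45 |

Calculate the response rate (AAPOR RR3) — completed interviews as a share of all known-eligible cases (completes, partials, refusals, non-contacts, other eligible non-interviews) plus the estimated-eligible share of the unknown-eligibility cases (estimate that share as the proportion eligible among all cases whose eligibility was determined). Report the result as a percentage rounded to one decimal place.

Num → 257
Eligible (known) → 257 + 14 + 67 + 52 + 12 = 402
e = 402 / (402 + 45) = 402 / 447 = 0.8993
Estimated eligible among unknowns → 0.8993 × 130 = 116.91
Base → 402 + 116.91 = 518.91
RR3 = 257 / 518.91 = 0.4953

49.5%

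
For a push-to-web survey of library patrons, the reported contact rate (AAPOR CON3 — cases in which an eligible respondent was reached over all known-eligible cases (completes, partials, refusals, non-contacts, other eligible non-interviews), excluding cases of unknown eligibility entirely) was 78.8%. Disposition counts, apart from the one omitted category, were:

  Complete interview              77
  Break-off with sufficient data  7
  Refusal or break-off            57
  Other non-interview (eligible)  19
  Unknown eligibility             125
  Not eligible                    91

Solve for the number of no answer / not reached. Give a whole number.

Numerator = 77 + 7 + 57 + 19 = 160
CON3 = 160 / D = 0.788
D = 160 / 0.788 = 203.0
Rest of base = 160
no answer / not reached = 203.0 − 160 ≈ 43

43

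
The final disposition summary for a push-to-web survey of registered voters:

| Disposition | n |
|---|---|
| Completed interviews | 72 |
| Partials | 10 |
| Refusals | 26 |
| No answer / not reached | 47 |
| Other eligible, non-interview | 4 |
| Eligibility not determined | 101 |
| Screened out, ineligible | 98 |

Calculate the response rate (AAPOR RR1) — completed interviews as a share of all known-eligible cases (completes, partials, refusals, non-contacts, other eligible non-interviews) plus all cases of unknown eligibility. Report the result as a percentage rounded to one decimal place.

Num: 72
Denominator: 72 + 10 + 26 + 47 + 4 + 101 = 260
RR1 = 72 / 260 = 0.2769

27.7%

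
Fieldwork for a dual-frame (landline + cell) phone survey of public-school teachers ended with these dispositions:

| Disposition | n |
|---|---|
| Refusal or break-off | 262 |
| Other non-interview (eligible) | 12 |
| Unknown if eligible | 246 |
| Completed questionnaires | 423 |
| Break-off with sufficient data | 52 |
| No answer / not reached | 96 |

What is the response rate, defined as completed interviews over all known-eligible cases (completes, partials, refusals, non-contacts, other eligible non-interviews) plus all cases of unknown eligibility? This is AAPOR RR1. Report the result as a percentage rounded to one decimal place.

38.8%

Top: 423
Denom: 423 + 52 + 262 + 96 + 12 + 246 = 1091
RR1 = 423 / 1091 = 0.3877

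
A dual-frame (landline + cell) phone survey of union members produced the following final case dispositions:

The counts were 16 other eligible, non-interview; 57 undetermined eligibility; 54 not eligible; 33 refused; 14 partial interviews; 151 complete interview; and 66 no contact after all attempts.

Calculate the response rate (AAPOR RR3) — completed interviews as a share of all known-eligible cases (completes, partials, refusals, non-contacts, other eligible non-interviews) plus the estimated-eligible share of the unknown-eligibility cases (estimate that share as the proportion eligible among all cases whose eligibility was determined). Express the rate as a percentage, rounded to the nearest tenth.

Numerator = 151
Eligible (known) = 151 + 14 + 33 + 66 + 16 = 280
e = 280 / (280 + 54) = 280 / 334 = 0.8383
Eligible share of unknowns = 0.8383 × 57 = 47.78
Denominator = 280 + 47.78 = 327.78
RR3 = 151 / 327.78 = 0.4607

46.1%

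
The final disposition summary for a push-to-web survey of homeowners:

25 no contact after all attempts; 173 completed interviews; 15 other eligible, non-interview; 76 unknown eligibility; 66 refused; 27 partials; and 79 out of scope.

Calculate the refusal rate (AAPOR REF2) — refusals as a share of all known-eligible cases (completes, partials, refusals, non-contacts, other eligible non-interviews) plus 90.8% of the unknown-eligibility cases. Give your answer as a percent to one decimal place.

17.6%

Num: 66
Known eligible: 173 + 27 + 66 + 25 + 15 = 306
Estimated eligible among unknowns: 0.9080 × 76 = 69.01
Base: 306 + 69.01 = 375.01
REF2 = 66 / 375.01 = 0.1760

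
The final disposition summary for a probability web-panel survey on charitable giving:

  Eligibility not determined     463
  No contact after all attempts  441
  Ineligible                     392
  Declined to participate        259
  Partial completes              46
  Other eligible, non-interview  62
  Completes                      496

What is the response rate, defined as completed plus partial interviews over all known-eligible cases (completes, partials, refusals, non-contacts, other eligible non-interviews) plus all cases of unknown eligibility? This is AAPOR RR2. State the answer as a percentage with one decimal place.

Numerator → 496 + 46 = 542
Denominator → 496 + 46 + 259 + 441 + 62 + 463 = 1767
RR2 = 542 / 1767 = 0.3067

30.7%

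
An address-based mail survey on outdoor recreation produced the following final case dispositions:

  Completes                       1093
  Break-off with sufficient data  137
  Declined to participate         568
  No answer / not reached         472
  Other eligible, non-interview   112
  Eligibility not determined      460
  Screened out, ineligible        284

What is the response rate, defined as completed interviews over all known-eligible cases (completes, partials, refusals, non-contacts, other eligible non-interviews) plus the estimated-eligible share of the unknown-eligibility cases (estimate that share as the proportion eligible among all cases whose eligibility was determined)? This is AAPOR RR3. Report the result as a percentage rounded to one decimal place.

Num → 1093
Eligible (known) → 1093 + 137 + 568 + 472 + 112 = 2382
e = 2382 / (2382 + 284) = 2382 / 2666 = 0.8935
Eligible share of unknowns → 0.8935 × 460 = 411.01
Denominator → 2382 + 411.01 = 2793.01
RR3 = 1093 / 2793.01 = 0.3913

39.1%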